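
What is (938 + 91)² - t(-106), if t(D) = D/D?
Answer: 1058840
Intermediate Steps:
t(D) = 1
(938 + 91)² - t(-106) = (938 + 91)² - 1*1 = 1029² - 1 = 1058841 - 1 = 1058840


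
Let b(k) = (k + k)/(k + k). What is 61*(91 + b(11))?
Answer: 5612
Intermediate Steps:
b(k) = 1 (b(k) = (2*k)/((2*k)) = (2*k)*(1/(2*k)) = 1)
61*(91 + b(11)) = 61*(91 + 1) = 61*92 = 5612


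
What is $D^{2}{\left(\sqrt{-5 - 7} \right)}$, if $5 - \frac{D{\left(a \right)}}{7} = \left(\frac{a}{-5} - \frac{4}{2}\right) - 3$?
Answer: $\frac{121912}{25} + 392 i \sqrt{3} \approx 4876.5 + 678.96 i$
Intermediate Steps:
$D{\left(a \right)} = 70 + \frac{7 a}{5}$ ($D{\left(a \right)} = 35 - 7 \left(\left(\frac{a}{-5} - \frac{4}{2}\right) - 3\right) = 35 - 7 \left(\left(a \left(- \frac{1}{5}\right) - 2\right) - 3\right) = 35 - 7 \left(\left(- \frac{a}{5} - 2\right) - 3\right) = 35 - 7 \left(\left(-2 - \frac{a}{5}\right) - 3\right) = 35 - 7 \left(-5 - \frac{a}{5}\right) = 35 + \left(35 + \frac{7 a}{5}\right) = 70 + \frac{7 a}{5}$)
$D^{2}{\left(\sqrt{-5 - 7} \right)} = \left(70 + \frac{7 \sqrt{-5 - 7}}{5}\right)^{2} = \left(70 + \frac{7 \sqrt{-12}}{5}\right)^{2} = \left(70 + \frac{7 \cdot 2 i \sqrt{3}}{5}\right)^{2} = \left(70 + \frac{14 i \sqrt{3}}{5}\right)^{2}$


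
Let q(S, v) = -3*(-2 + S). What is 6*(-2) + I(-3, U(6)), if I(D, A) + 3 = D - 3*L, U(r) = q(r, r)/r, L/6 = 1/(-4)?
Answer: -27/2 ≈ -13.500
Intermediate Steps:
q(S, v) = 6 - 3*S
L = -3/2 (L = 6*(1/(-4)) = 6*(1*(-¼)) = 6*(-¼) = -3/2 ≈ -1.5000)
U(r) = (6 - 3*r)/r
I(D, A) = 3/2 + D (I(D, A) = -3 + (D - 3*(-3/2)) = -3 + (D + 9/2) = -3 + (9/2 + D) = 3/2 + D)
6*(-2) + I(-3, U(6)) = 6*(-2) + (3/2 - 3) = -12 - 3/2 = -27/2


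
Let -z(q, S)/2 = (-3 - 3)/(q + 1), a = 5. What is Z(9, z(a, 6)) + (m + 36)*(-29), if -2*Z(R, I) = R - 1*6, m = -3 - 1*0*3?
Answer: -1917/2 ≈ -958.50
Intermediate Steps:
z(q, S) = 12/(1 + q) (z(q, S) = -2*(-3 - 3)/(q + 1) = -(-12)/(1 + q) = 12/(1 + q))
m = -3 (m = -3 + 0*3 = -3 + 0 = -3)
Z(R, I) = 3 - R/2 (Z(R, I) = -(R - 1*6)/2 = -(R - 6)/2 = -(-6 + R)/2 = 3 - R/2)
Z(9, z(a, 6)) + (m + 36)*(-29) = (3 - ½*9) + (-3 + 36)*(-29) = (3 - 9/2) + 33*(-29) = -3/2 - 957 = -1917/2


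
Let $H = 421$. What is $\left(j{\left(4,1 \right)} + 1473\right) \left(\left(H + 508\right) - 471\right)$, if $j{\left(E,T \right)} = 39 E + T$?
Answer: $746540$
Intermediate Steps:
$j{\left(E,T \right)} = T + 39 E$
$\left(j{\left(4,1 \right)} + 1473\right) \left(\left(H + 508\right) - 471\right) = \left(\left(1 + 39 \cdot 4\right) + 1473\right) \left(\left(421 + 508\right) - 471\right) = \left(\left(1 + 156\right) + 1473\right) \left(929 - 471\right) = \left(157 + 1473\right) 458 = 1630 \cdot 458 = 746540$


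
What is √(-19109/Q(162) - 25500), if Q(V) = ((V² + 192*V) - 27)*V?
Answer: I*√3016270127048442/343926 ≈ 159.69*I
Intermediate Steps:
Q(V) = V*(-27 + V² + 192*V) (Q(V) = (-27 + V² + 192*V)*V = V*(-27 + V² + 192*V))
√(-19109/Q(162) - 25500) = √(-19109*1/(162*(-27 + 162² + 192*162)) - 25500) = √(-19109*1/(162*(-27 + 26244 + 31104)) - 25500) = √(-19109/(162*57321) - 25500) = √(-19109/9286002 - 25500) = √(-236793070109/9286002) = I*√3016270127048442/343926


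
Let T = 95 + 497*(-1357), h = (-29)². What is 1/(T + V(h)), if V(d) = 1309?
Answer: -1/673025 ≈ -1.4858e-6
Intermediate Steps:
h = 841
T = -674334 (T = 95 - 674429 = -674334)
1/(T + V(h)) = 1/(-674334 + 1309) = 1/(-673025) = -1/673025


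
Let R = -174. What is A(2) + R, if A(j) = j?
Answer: -172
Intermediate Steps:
A(2) + R = 2 - 174 = -172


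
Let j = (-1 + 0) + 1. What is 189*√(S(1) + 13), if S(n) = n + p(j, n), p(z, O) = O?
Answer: 189*√15 ≈ 731.99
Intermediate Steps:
j = 0 (j = -1 + 1 = 0)
S(n) = 2*n (S(n) = n + n = 2*n)
189*√(S(1) + 13) = 189*√(2*1 + 13) = 189*√(2 + 13) = 189*√15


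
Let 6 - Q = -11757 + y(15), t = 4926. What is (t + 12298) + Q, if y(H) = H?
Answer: 28972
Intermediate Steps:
Q = 11748 (Q = 6 - (-11757 + 15) = 6 - 1*(-11742) = 6 + 11742 = 11748)
(t + 12298) + Q = (4926 + 12298) + 11748 = 17224 + 11748 = 28972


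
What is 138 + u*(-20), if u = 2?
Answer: 98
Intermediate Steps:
138 + u*(-20) = 138 + 2*(-20) = 138 - 40 = 98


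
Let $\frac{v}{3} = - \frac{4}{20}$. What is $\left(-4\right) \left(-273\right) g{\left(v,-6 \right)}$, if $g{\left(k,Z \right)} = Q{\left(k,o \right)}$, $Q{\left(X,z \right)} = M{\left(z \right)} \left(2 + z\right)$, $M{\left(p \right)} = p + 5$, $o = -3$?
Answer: $-2184$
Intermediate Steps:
$v = - \frac{3}{5}$ ($v = 3 \left(- \frac{4}{20}\right) = 3 \left(\left(-4\right) \frac{1}{20}\right) = 3 \left(- \frac{1}{5}\right) = - \frac{3}{5} \approx -0.6$)
$M{\left(p \right)} = 5 + p$
$Q{\left(X,z \right)} = \left(2 + z\right) \left(5 + z\right)$ ($Q{\left(X,z \right)} = \left(5 + z\right) \left(2 + z\right) = \left(2 + z\right) \left(5 + z\right)$)
$g{\left(k,Z \right)} = -2$ ($g{\left(k,Z \right)} = \left(2 - 3\right) \left(5 - 3\right) = \left(-1\right) 2 = -2$)
$\left(-4\right) \left(-273\right) g{\left(v,-6 \right)} = \left(-4\right) \left(-273\right) \left(-2\right) = 1092 \left(-2\right) = -2184$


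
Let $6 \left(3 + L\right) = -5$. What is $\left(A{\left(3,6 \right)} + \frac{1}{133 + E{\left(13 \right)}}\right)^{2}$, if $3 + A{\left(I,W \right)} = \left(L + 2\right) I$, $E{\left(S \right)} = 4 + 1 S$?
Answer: $\frac{405769}{5625} \approx 72.137$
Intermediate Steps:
$E{\left(S \right)} = 4 + S$
$L = - \frac{23}{6}$ ($L = -3 + \frac{1}{6} \left(-5\right) = -3 - \frac{5}{6} = - \frac{23}{6} \approx -3.8333$)
$A{\left(I,W \right)} = -3 - \frac{11 I}{6}$ ($A{\left(I,W \right)} = -3 + \left(- \frac{23}{6} + 2\right) I = -3 - \frac{11 I}{6}$)
$\left(A{\left(3,6 \right)} + \frac{1}{133 + E{\left(13 \right)}}\right)^{2} = \left(\left(-3 - \frac{11}{2}\right) + \frac{1}{133 + \left(4 + 13\right)}\right)^{2} = \left(\left(-3 - \frac{11}{2}\right) + \frac{1}{133 + 17}\right)^{2} = \left(- \frac{17}{2} + \frac{1}{150}\right)^{2} = \left(- \frac{637}{75}\right)^{2} = \frac{405769}{5625}$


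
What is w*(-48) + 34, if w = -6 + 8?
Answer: -62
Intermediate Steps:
w = 2
w*(-48) + 34 = 2*(-48) + 34 = -96 + 34 = -62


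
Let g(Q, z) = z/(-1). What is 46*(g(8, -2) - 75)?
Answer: -3358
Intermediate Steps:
g(Q, z) = -z (g(Q, z) = z*(-1) = -z)
46*(g(8, -2) - 75) = 46*(-1*(-2) - 75) = 46*(2 - 75) = 46*(-73) = -3358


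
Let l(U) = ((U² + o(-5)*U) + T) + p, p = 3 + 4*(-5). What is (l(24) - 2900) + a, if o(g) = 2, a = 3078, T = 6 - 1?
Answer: 790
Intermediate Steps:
T = 5
p = -17 (p = 3 - 20 = -17)
l(U) = -12 + U² + 2*U (l(U) = ((U² + 2*U) + 5) - 17 = (5 + U² + 2*U) - 17 = -12 + U² + 2*U)
(l(24) - 2900) + a = ((-12 + 24² + 2*24) - 2900) + 3078 = ((-12 + 576 + 48) - 2900) + 3078 = (612 - 2900) + 3078 = -2288 + 3078 = 790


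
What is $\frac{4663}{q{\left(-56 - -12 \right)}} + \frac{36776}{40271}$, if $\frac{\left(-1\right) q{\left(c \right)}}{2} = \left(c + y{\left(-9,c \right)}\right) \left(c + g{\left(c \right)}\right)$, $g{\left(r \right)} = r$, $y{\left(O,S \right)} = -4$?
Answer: $\frac{11172725}{30928128} \approx 0.36125$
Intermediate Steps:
$q{\left(c \right)} = - 4 c \left(-4 + c\right)$ ($q{\left(c \right)} = - 2 \left(c - 4\right) \left(c + c\right) = - 2 \left(-4 + c\right) 2 c = - 2 \cdot 2 c \left(-4 + c\right) = - 4 c \left(-4 + c\right)$)
$\frac{4663}{q{\left(-56 - -12 \right)}} + \frac{36776}{40271} = \frac{4663}{4 \left(-56 - -12\right) \left(4 - \left(-56 - -12\right)\right)} + \frac{36776}{40271} = \frac{4663}{4 \left(-56 + 12\right) \left(4 - \left(-56 + 12\right)\right)} + 36776 \cdot \frac{1}{40271} = \frac{4663}{4 \left(-44\right) \left(4 - -44\right)} + \frac{36776}{40271} = \frac{4663}{4 \left(-44\right) \left(4 + 44\right)} + \frac{36776}{40271} = \frac{4663}{4 \left(-44\right) 48} + \frac{36776}{40271} = \frac{4663}{-8448} + \frac{36776}{40271} = 4663 \left(- \frac{1}{8448}\right) + \frac{36776}{40271} = - \frac{4663}{8448} + \frac{36776}{40271} = \frac{11172725}{30928128}$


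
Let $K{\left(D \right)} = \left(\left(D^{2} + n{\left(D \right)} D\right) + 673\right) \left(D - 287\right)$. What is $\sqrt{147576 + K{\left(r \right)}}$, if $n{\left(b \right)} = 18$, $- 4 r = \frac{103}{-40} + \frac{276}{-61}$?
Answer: $\frac{i \sqrt{30846782631430324730}}{23814400} \approx 233.22 i$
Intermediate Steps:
$r = \frac{17323}{9760}$ ($r = - \frac{\frac{103}{-40} + \frac{276}{-61}}{4} = - \frac{103 \left(- \frac{1}{40}\right) + 276 \left(- \frac{1}{61}\right)}{4} = - \frac{- \frac{103}{40} - \frac{276}{61}}{4} = \left(- \frac{1}{4}\right) \left(- \frac{17323}{2440}\right) = \frac{17323}{9760} \approx 1.7749$)
$K{\left(D \right)} = \left(-287 + D\right) \left(673 + D^{2} + 18 D\right)$ ($K{\left(D \right)} = \left(\left(D^{2} + 18 D\right) + 673\right) \left(D - 287\right) = \left(673 + D^{2} + 18 D\right) \left(-287 + D\right) = \left(-287 + D\right) \left(673 + D^{2} + 18 D\right)$)
$\sqrt{147576 + K{\left(r \right)}} = \sqrt{147576 - \left(\frac{1962985999}{9760} - \frac{5198395477267}{929714176000} + \frac{80723222501}{95257600}\right)} = \sqrt{147576 - \frac{187771995354474893}{929714176000}} = \sqrt{- \frac{50568496117098893}{929714176000}} = \frac{i \sqrt{30846782631430324730}}{23814400}$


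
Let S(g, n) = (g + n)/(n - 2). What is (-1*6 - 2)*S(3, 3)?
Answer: -48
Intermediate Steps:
S(g, n) = (g + n)/(-2 + n)
(-1*6 - 2)*S(3, 3) = (-1*6 - 2)*((3 + 3)/(-2 + 3)) = (-6 - 2)*(6/1) = -8*6 = -48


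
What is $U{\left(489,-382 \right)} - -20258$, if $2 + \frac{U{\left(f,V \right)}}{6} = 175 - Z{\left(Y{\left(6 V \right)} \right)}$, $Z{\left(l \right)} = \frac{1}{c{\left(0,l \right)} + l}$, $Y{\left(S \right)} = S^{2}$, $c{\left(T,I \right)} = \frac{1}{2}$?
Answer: $\frac{223747041572}{10506529} \approx 21296.0$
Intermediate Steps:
$c{\left(T,I \right)} = \frac{1}{2}$
$Z{\left(l \right)} = \frac{1}{\frac{1}{2} + l}$
$U{\left(f,V \right)} = 1038 - \frac{12}{1 + 72 V^{2}}$ ($U{\left(f,V \right)} = -12 + 6 \left(175 - \frac{2}{1 + 2 \left(6 V\right)^{2}}\right) = -12 + 6 \left(175 - \frac{2}{1 + 2 \cdot 36 V^{2}}\right) = -12 + 6 \left(175 - \frac{2}{1 + 72 V^{2}}\right) = -12 + \left(1050 - \frac{12}{1 + 72 V^{2}}\right) = 1038 - \frac{12}{1 + 72 V^{2}}$)
$U{\left(489,-382 \right)} - -20258 = \frac{54 \left(19 + 1384 \left(-382\right)^{2}\right)}{1 + 72 \left(-382\right)^{2}} - -20258 = \frac{54 \left(19 + 1384 \cdot 145924\right)}{1 + 72 \cdot 145924} + \left(-22 + 20280\right) = \frac{54 \left(19 + 201958816\right)}{1 + 10506528} + 20258 = 54 \cdot \frac{1}{10506529} \cdot 201958835 + 20258 = \frac{10905777090}{10506529} + 20258 = \frac{223747041572}{10506529}$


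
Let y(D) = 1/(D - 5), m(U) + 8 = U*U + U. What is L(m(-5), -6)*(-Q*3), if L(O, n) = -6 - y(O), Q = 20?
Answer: 2580/7 ≈ 368.57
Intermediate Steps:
m(U) = -8 + U + U**2 (m(U) = -8 + (U*U + U) = -8 + (U**2 + U) = -8 + (U + U**2) = -8 + U + U**2)
y(D) = 1/(-5 + D)
L(O, n) = -6 - 1/(-5 + O)
L(m(-5), -6)*(-Q*3) = ((29 - 6*(-8 - 5 + (-5)**2))/(-5 + (-8 - 5 + (-5)**2)))*(-20*3) = ((29 - 6*(-8 - 5 + 25))/(-5 + (-8 - 5 + 25)))*(-1*60) = ((29 - 6*12)/(-5 + 12))*(-60) = ((29 - 72)/7)*(-60) = ((1/7)*(-43))*(-60) = -43/7*(-60) = 2580/7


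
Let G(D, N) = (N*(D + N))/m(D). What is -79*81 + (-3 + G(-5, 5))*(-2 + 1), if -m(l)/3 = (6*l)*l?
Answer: -6396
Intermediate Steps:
m(l) = -18*l² (m(l) = -3*6*l*l = -18*l²)
G(D, N) = -N*(D + N)/(18*D²) (G(D, N) = (N*(D + N))/((-18*D²)) = (N*(D + N))*(-1/(18*D²)) = -N*(D + N)/(18*D²))
-79*81 + (-3 + G(-5, 5))*(-2 + 1) = -79*81 + (-3 - 1/18*5*(-5 + 5)/(-5)²)*(-2 + 1) = -6399 + (-3 - 1/18*5*1/25*0)*(-1) = -6399 + (-3 + 0)*(-1) = -6399 - 3*(-1) = -6399 + 3 = -6396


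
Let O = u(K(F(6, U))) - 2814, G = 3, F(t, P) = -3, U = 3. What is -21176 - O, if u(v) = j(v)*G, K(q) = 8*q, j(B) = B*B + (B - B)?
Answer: -20090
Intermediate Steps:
j(B) = B² (j(B) = B² + 0 = B²)
u(v) = 3*v² (u(v) = v²*3 = 3*v²)
O = -1086 (O = 3*(8*(-3))² - 2814 = 3*(-24)² - 2814 = 3*576 - 2814 = 1728 - 2814 = -1086)
-21176 - O = -21176 - 1*(-1086) = -21176 + 1086 = -20090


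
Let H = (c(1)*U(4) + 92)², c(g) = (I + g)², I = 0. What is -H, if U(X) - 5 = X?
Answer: -10201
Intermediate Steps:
U(X) = 5 + X
c(g) = g² (c(g) = (0 + g)² = g²)
H = 10201 (H = (1²*(5 + 4) + 92)² = (1*9 + 92)² = (9 + 92)² = 101² = 10201)
-H = -1*10201 = -10201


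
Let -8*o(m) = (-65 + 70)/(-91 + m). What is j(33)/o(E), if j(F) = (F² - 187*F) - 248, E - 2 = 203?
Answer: 972192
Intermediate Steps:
E = 205 (E = 2 + 203 = 205)
o(m) = -5/(8*(-91 + m)) (o(m) = -(-65 + 70)/(8*(-91 + m)) = -5/(8*(-91 + m)))
j(F) = -248 + F² - 187*F
j(33)/o(E) = (-248 + 33² - 187*33)/((-5/(-728 + 8*205))) = (-248 + 1089 - 6171)/((-5/(-728 + 1640))) = -5330/((-5/912)) = -5330/((-5*1/912)) = -5330/(-5/912) = -5330*(-912/5) = 972192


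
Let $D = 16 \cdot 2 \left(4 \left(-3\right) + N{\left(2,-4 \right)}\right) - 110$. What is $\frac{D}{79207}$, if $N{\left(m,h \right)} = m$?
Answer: $- \frac{430}{79207} \approx -0.0054288$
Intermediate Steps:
$D = -430$ ($D = 16 \cdot 2 \left(4 \left(-3\right) + 2\right) - 110 = 32 \left(-12 + 2\right) - 110 = 32 \left(-10\right) - 110 = -320 - 110 = -430$)
$\frac{D}{79207} = - \frac{430}{79207}$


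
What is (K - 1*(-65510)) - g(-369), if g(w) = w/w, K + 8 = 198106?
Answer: 263607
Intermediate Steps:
K = 198098 (K = -8 + 198106 = 198098)
g(w) = 1
(K - 1*(-65510)) - g(-369) = (198098 - 1*(-65510)) - 1*1 = (198098 + 65510) - 1 = 263608 - 1 = 263607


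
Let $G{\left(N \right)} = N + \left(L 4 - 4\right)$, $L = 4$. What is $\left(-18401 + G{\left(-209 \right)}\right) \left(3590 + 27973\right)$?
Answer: $-587008674$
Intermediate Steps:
$G{\left(N \right)} = 12 + N$ ($G{\left(N \right)} = N + \left(4 \cdot 4 - 4\right) = N + \left(16 - 4\right) = N + 12 = 12 + N$)
$\left(-18401 + G{\left(-209 \right)}\right) \left(3590 + 27973\right) = \left(-18401 + \left(12 - 209\right)\right) \left(3590 + 27973\right) = \left(-18401 - 197\right) 31563 = \left(-18598\right) 31563 = -587008674$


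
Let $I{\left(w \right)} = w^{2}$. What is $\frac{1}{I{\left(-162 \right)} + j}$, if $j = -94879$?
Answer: $- \frac{1}{68635} \approx -1.457 \cdot 10^{-5}$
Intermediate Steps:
$\frac{1}{I{\left(-162 \right)} + j} = \frac{1}{\left(-162\right)^{2} - 94879} = \frac{1}{26244 - 94879} = \frac{1}{-68635} = - \frac{1}{68635}$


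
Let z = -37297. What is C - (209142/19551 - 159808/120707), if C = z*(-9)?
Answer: 13897313639275/41402501 ≈ 3.3566e+5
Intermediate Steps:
C = 335673 (C = -37297*(-9) = 335673)
C - (209142/19551 - 159808/120707) = 335673 - (209142/19551 - 159808/120707) = 335673 - (209142*(1/19551) - 159808*1/120707) = 335673 - (69714/6517 - 159808/120707) = 335673 - 1*388078898/41402501 = 335673 - 388078898/41402501 = 13897313639275/41402501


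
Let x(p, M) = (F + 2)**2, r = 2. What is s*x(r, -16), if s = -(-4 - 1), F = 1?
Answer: 45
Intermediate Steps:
x(p, M) = 9 (x(p, M) = (1 + 2)**2 = 3**2 = 9)
s = 5 (s = -1*(-5) = 5)
s*x(r, -16) = 5*9 = 45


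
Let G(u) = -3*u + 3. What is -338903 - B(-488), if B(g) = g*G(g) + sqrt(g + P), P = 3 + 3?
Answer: 376993 - I*sqrt(482) ≈ 3.7699e+5 - 21.954*I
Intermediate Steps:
P = 6
G(u) = 3 - 3*u
B(g) = sqrt(6 + g) + g*(3 - 3*g) (B(g) = g*(3 - 3*g) + sqrt(g + 6) = g*(3 - 3*g) + sqrt(6 + g) = sqrt(6 + g) + g*(3 - 3*g))
-338903 - B(-488) = -338903 - (sqrt(6 - 488) - 3*(-488)*(-1 - 488)) = -338903 - (sqrt(-482) - 3*(-488)*(-489)) = -338903 - (I*sqrt(482) - 715896) = -338903 - (-715896 + I*sqrt(482)) = -338903 + (715896 - I*sqrt(482)) = 376993 - I*sqrt(482)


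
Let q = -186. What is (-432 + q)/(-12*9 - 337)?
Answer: 618/445 ≈ 1.3888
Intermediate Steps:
(-432 + q)/(-12*9 - 337) = (-432 - 186)/(-12*9 - 337) = -618/(-108 - 337) = -618/(-445) = -618*(-1/445) = 618/445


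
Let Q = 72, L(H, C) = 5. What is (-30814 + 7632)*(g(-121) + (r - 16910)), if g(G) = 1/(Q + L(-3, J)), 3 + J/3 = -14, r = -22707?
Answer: 70716876456/77 ≈ 9.1840e+8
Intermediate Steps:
J = -51 (J = -9 + 3*(-14) = -9 - 42 = -51)
g(G) = 1/77 (g(G) = 1/(72 + 5) = 1/77)
(-30814 + 7632)*(g(-121) + (r - 16910)) = (-30814 + 7632)*(1/77 + (-22707 - 16910)) = -23182*(1/77 - 39617) = -23182*(-3050508/77) = 70716876456/77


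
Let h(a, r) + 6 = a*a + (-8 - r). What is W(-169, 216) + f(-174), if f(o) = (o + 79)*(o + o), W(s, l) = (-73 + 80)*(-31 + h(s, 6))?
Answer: 232630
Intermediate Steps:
h(a, r) = -14 + a**2 - r (h(a, r) = -6 + (a*a + (-8 - r)) = -6 + (a**2 + (-8 - r)) = -6 + (-8 + a**2 - r) = -14 + a**2 - r)
W(s, l) = -357 + 7*s**2 (W(s, l) = (-73 + 80)*(-31 + (-14 + s**2 - 1*6)) = 7*(-31 + (-14 + s**2 - 6)) = 7*(-31 + (-20 + s**2)) = 7*(-51 + s**2) = -357 + 7*s**2)
f(o) = 2*o*(79 + o) (f(o) = (79 + o)*(2*o) = 2*o*(79 + o))
W(-169, 216) + f(-174) = (-357 + 7*(-169)**2) + 2*(-174)*(79 - 174) = (-357 + 7*28561) + 2*(-174)*(-95) = (-357 + 199927) + 33060 = 199570 + 33060 = 232630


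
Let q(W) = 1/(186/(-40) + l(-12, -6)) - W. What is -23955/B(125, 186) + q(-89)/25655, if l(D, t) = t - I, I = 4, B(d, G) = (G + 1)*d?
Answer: -7178344658/7028315525 ≈ -1.0213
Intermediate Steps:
B(d, G) = d*(1 + G) (B(d, G) = (1 + G)*d = d*(1 + G))
l(D, t) = -4 + t (l(D, t) = t - 1*4 = t - 4 = -4 + t)
q(W) = -20/293 - W (q(W) = 1/(186/(-40) + (-4 - 6)) - W = 1/(186*(-1/40) - 10) - W = 1/(-93/20 - 10) - W = 1/(-293/20) - W = -20/293 - W)
-23955/B(125, 186) + q(-89)/25655 = -23955*1/(125*(1 + 186)) + (-20/293 - 1*(-89))/25655 = -23955/(125*187) + (-20/293 + 89)*(1/25655) = -23955/23375 + (26057/293)*(1/25655) = -23955*1/23375 + 26057/7516915 = -4791/4675 + 26057/7516915 = -7178344658/7028315525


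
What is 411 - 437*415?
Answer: -180944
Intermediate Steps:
411 - 437*415 = 411 - 181355 = -180944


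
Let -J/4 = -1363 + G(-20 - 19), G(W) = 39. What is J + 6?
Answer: 5302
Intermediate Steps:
J = 5296 (J = -4*(-1363 + 39) = -4*(-1324) = 5296)
J + 6 = 5296 + 6 = 5302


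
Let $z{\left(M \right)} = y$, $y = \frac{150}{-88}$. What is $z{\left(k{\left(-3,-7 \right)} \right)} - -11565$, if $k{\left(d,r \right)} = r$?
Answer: $\frac{508785}{44} \approx 11563.0$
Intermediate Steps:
$y = - \frac{75}{44}$ ($y = 150 \left(- \frac{1}{88}\right) = - \frac{75}{44} \approx -1.7045$)
$z{\left(M \right)} = - \frac{75}{44}$
$z{\left(k{\left(-3,-7 \right)} \right)} - -11565 = - \frac{75}{44} - -11565 = - \frac{75}{44} + 11565 = \frac{508785}{44}$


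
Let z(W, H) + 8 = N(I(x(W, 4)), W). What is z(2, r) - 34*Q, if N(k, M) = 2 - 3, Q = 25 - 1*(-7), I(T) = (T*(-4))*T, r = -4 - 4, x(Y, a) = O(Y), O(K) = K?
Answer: -1097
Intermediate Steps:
x(Y, a) = Y
r = -8
I(T) = -4*T² (I(T) = (-4*T)*T = -4*T²)
Q = 32 (Q = 25 + 7 = 32)
N(k, M) = -1
z(W, H) = -9 (z(W, H) = -8 - 1 = -9)
z(2, r) - 34*Q = -9 - 34*32 = -9 - 1088 = -1097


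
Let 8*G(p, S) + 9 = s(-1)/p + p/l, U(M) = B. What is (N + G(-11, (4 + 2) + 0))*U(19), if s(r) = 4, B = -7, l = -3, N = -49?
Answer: 22967/66 ≈ 347.98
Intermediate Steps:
U(M) = -7
G(p, S) = -9/8 + 1/(2*p) - p/24 (G(p, S) = -9/8 + (4/p + p/(-3))/8 = -9/8 + (4/p + p*(-1/3))/8 = -9/8 + (4/p - p/3)/8 = -9/8 + (1/(2*p) - p/24) = -9/8 + 1/(2*p) - p/24)
(N + G(-11, (4 + 2) + 0))*U(19) = (-49 + (1/24)*(12 - 1*(-11)*(27 - 11))/(-11))*(-7) = (-49 + (1/24)*(-1/11)*(12 - 1*(-11)*16))*(-7) = (-49 + (1/24)*(-1/11)*(12 + 176))*(-7) = (-49 + (1/24)*(-1/11)*188)*(-7) = (-49 - 47/66)*(-7) = -3281/66*(-7) = 22967/66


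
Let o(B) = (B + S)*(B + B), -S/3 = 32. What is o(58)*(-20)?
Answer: 88160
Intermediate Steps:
S = -96 (S = -3*32 = -96)
o(B) = 2*B*(-96 + B) (o(B) = (B - 96)*(B + B) = (-96 + B)*(2*B) = 2*B*(-96 + B))
o(58)*(-20) = (2*58*(-96 + 58))*(-20) = (2*58*(-38))*(-20) = -4408*(-20) = 88160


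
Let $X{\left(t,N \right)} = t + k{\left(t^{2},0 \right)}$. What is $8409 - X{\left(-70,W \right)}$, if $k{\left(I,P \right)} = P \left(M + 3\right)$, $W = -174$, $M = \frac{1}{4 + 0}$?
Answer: $8479$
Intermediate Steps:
$M = \frac{1}{4} \approx 0.25$
$k{\left(I,P \right)} = \frac{13 P}{4}$ ($k{\left(I,P \right)} = P \left(\frac{1}{4} + 3\right) = P \frac{13}{4} = \frac{13 P}{4}$)
$X{\left(t,N \right)} = t$ ($X{\left(t,N \right)} = t + \frac{13}{4} \cdot 0 = t + 0 = t$)
$8409 - X{\left(-70,W \right)} = 8409 - -70 = 8409 + 70 = 8479$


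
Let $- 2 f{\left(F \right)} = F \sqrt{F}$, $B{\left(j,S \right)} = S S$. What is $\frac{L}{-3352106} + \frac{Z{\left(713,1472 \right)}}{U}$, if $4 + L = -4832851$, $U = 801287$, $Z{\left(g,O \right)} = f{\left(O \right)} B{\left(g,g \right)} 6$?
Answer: $\frac{4832855}{3352106} - \frac{17959660032 \sqrt{23}}{801287} \approx -1.0749 \cdot 10^{5}$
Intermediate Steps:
$B{\left(j,S \right)} = S^{2}$
$f{\left(F \right)} = - \frac{F^{\frac{3}{2}}}{2}$ ($f{\left(F \right)} = - \frac{F \sqrt{F}}{2} = - \frac{F^{\frac{3}{2}}}{2}$)
$Z{\left(g,O \right)} = - 3 O^{\frac{3}{2}} g^{2}$ ($Z{\left(g,O \right)} = - \frac{O^{\frac{3}{2}}}{2} g^{2} \cdot 6 = - \frac{O^{\frac{3}{2}} g^{2}}{2} \cdot 6 = - 3 O^{\frac{3}{2}} g^{2}$)
$L = -4832855$ ($L = -4 - 4832851 = -4832855$)
$\frac{L}{-3352106} + \frac{Z{\left(713,1472 \right)}}{U} = - \frac{4832855}{-3352106} + \frac{\left(-3\right) 1472^{\frac{3}{2}} \cdot 713^{2}}{801287} = \left(-4832855\right) \left(- \frac{1}{3352106}\right) + \left(-3\right) 11776 \sqrt{23} \cdot 508369 \cdot \frac{1}{801287} = \frac{4832855}{3352106} + - 17959660032 \sqrt{23} \cdot \frac{1}{801287} = \frac{4832855}{3352106} - \frac{17959660032 \sqrt{23}}{801287}$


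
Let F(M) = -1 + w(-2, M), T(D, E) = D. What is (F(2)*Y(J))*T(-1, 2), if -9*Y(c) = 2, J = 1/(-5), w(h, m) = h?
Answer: -2/3 ≈ -0.66667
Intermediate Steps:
J = -1/5 (J = 1*(-1/5) = -1/5 ≈ -0.20000)
Y(c) = -2/9 (Y(c) = -1/9*2 = -2/9)
F(M) = -3 (F(M) = -1 - 2 = -3)
(F(2)*Y(J))*T(-1, 2) = -3*(-2/9)*(-1) = (2/3)*(-1) = -2/3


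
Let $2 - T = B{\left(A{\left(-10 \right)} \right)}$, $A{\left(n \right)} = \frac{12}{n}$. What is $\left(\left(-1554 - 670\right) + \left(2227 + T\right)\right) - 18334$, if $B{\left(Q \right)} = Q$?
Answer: $- \frac{91639}{5} \approx -18328.0$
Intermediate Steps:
$T = \frac{16}{5}$ ($T = 2 - \frac{12}{-10} = 2 - 12 \left(- \frac{1}{10}\right) = 2 - - \frac{6}{5} = 2 + \frac{6}{5} = \frac{16}{5} \approx 3.2$)
$\left(\left(-1554 - 670\right) + \left(2227 + T\right)\right) - 18334 = \left(\left(-1554 - 670\right) + \left(2227 + \frac{16}{5}\right)\right) - 18334 = \left(\left(-1554 - 670\right) + \frac{11151}{5}\right) - 18334 = \left(-2224 + \frac{11151}{5}\right) - 18334 = \frac{31}{5} - 18334 = - \frac{91639}{5}$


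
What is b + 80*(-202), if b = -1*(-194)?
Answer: -15966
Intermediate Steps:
b = 194
b + 80*(-202) = 194 + 80*(-202) = 194 - 16160 = -15966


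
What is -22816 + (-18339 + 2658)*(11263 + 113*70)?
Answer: -300674629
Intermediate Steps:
-22816 + (-18339 + 2658)*(11263 + 113*70) = -22816 - 15681*(11263 + 7910) = -22816 - 15681*19173 = -22816 - 300651813 = -300674629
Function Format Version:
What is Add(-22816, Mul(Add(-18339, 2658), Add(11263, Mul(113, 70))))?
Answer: -300674629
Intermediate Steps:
Add(-22816, Mul(Add(-18339, 2658), Add(11263, Mul(113, 70)))) = Add(-22816, Mul(-15681, Add(11263, 7910))) = Add(-22816, Mul(-15681, 19173)) = Add(-22816, -300651813) = -300674629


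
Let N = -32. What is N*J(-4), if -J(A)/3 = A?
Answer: -384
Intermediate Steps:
J(A) = -3*A
N*J(-4) = -(-96)*(-4) = -32*12 = -384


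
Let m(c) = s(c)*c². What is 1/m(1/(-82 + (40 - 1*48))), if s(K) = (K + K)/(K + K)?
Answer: 8100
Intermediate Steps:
s(K) = 1 (s(K) = (2*K)/((2*K)) = (2*K)*(1/(2*K)) = 1)
m(c) = c² (m(c) = 1*c² = c²)
1/m(1/(-82 + (40 - 1*48))) = 1/((1/(-82 + (40 - 1*48)))²) = 1/((1/(-82 + (40 - 48)))²) = 1/((1/(-82 - 8))²) = 1/((1/(-90))²) = 1/((-1/90)²) = 1/(1/8100) = 8100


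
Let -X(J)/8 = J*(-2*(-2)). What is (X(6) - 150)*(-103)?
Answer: 35226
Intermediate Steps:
X(J) = -32*J (X(J) = -8*J*(-2*(-2)) = -8*J*4 = -32*J)
(X(6) - 150)*(-103) = (-32*6 - 150)*(-103) = (-192 - 150)*(-103) = -342*(-103) = 35226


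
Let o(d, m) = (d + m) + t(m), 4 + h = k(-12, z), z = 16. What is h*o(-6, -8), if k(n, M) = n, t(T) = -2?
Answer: 256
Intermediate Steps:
h = -16 (h = -4 - 12 = -16)
o(d, m) = -2 + d + m (o(d, m) = (d + m) - 2 = -2 + d + m)
h*o(-6, -8) = -16*(-2 - 6 - 8) = -16*(-16) = 256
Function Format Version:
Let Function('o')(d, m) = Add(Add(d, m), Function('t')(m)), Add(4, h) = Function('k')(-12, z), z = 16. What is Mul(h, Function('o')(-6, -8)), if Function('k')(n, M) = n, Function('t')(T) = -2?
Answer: 256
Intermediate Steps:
h = -16 (h = Add(-4, -12) = -16)
Function('o')(d, m) = Add(-2, d, m) (Function('o')(d, m) = Add(Add(d, m), -2) = Add(-2, d, m))
Mul(h, Function('o')(-6, -8)) = Mul(-16, Add(-2, -6, -8)) = Mul(-16, -16) = 256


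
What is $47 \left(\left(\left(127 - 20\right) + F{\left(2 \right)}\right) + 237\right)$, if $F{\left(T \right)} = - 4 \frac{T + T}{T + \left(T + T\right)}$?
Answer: $\frac{48128}{3} \approx 16043.0$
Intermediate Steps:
$F{\left(T \right)} = - \frac{8}{3}$ ($F{\left(T \right)} = - 4 \frac{2 T}{T + 2 T} = - 4 \frac{2 T}{3 T} = - 4 \cdot 2 T \frac{1}{3 T} = \left(-4\right) \frac{2}{3} = - \frac{8}{3}$)
$47 \left(\left(\left(127 - 20\right) + F{\left(2 \right)}\right) + 237\right) = 47 \left(\left(\left(127 - 20\right) - \frac{8}{3}\right) + 237\right) = 47 \left(\left(107 - \frac{8}{3}\right) + 237\right) = 47 \left(\frac{313}{3} + 237\right) = 47 \cdot \frac{1024}{3} = \frac{48128}{3}$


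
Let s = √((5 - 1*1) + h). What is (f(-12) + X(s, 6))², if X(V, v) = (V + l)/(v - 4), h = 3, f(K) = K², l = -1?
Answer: (287 + √7)²/4 ≈ 20974.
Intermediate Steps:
s = √7 (s = √((5 - 1*1) + 3) = √((5 - 1) + 3) = √(4 + 3) = √7 ≈ 2.6458)
X(V, v) = (-1 + V)/(-4 + v) (X(V, v) = (V - 1)/(v - 4) = (-1 + V)/(-4 + v))
(f(-12) + X(s, 6))² = ((-12)² + (-1 + √7)/(-4 + 6))² = (144 + (-1 + √7)/2)² = (144 + (-½ + √7/2))² = (287/2 + √7/2)²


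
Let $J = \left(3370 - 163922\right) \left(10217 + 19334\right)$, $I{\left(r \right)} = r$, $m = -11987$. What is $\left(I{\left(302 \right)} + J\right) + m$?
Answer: $-4744483837$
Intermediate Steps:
$J = -4744472152$ ($J = \left(-160552\right) 29551 = -4744472152$)
$\left(I{\left(302 \right)} + J\right) + m = \left(302 - 4744472152\right) - 11987 = -4744471850 - 11987 = -4744483837$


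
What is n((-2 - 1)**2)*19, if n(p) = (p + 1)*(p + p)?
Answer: 3420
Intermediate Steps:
n(p) = 2*p*(1 + p) (n(p) = (1 + p)*(2*p) = 2*p*(1 + p))
n((-2 - 1)**2)*19 = (2*(-2 - 1)**2*(1 + (-2 - 1)**2))*19 = (2*(-3)**2*(1 + (-3)**2))*19 = (2*9*(1 + 9))*19 = (2*9*10)*19 = 180*19 = 3420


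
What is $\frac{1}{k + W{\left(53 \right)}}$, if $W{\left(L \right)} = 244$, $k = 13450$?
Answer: $\frac{1}{13694} \approx 7.3025 \cdot 10^{-5}$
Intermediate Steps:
$\frac{1}{k + W{\left(53 \right)}} = \frac{1}{13450 + 244} = \frac{1}{13694}$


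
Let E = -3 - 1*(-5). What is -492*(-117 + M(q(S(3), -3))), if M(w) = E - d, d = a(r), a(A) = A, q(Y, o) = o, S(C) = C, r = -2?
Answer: 55596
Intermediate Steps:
d = -2
E = 2 (E = -3 + 5 = 2)
M(w) = 4 (M(w) = 2 - 1*(-2) = 2 + 2 = 4)
-492*(-117 + M(q(S(3), -3))) = -492*(-117 + 4) = -492*(-113) = 55596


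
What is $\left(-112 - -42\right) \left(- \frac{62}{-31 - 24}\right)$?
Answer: $- \frac{868}{11} \approx -78.909$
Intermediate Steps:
$\left(-112 - -42\right) \left(- \frac{62}{-31 - 24}\right) = \left(-112 + 42\right) \left(- \frac{62}{-31 - 24}\right) = - 70 \left(- \frac{62}{-55}\right) = - 70 \left(\left(-62\right) \left(- \frac{1}{55}\right)\right) = \left(-70\right) \frac{62}{55} = - \frac{868}{11}$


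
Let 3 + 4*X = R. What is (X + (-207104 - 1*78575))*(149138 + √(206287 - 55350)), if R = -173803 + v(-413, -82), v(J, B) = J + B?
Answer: -98208640673/2 - 1317017*√150937/4 ≈ -4.9232e+10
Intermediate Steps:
v(J, B) = B + J
R = -174298 (R = -173803 + (-82 - 413) = -173803 - 495 = -174298)
X = -174301/4 (X = -¾ + (¼)*(-174298) = -¾ - 87149/2 = -174301/4 ≈ -43575.)
(X + (-207104 - 1*78575))*(149138 + √(206287 - 55350)) = (-174301/4 + (-207104 - 1*78575))*(149138 + √(206287 - 55350)) = (-174301/4 + (-207104 - 78575))*(149138 + √150937) = (-174301/4 - 285679)*(149138 + √150937) = -1317017*(149138 + √150937)/4 = -98208640673/2 - 1317017*√150937/4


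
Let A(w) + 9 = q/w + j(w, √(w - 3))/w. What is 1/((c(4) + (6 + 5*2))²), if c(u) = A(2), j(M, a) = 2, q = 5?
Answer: 4/441 ≈ 0.0090703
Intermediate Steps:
A(w) = -9 + 7/w (A(w) = -9 + (5/w + 2/w) = -9 + 7/w)
c(u) = -11/2 (c(u) = -9 + 7/2 = -11/2)
1/((c(4) + (6 + 5*2))²) = 1/((-11/2 + (6 + 5*2))²) = 1/((-11/2 + (6 + 10))²) = 1/((-11/2 + 16)²) = 1/((21/2)²) = 1/(441/4) = 4/441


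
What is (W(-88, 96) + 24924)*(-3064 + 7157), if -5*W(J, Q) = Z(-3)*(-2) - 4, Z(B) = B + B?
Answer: 510036916/5 ≈ 1.0201e+8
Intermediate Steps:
Z(B) = 2*B
W(J, Q) = -8/5 (W(J, Q) = -((2*(-3))*(-2) - 4)/5 = -(-6*(-2) - 4)/5 = -(12 - 4)/5 = -1/5*8 = -8/5)
(W(-88, 96) + 24924)*(-3064 + 7157) = (-8/5 + 24924)*(-3064 + 7157) = (124612/5)*4093 = 510036916/5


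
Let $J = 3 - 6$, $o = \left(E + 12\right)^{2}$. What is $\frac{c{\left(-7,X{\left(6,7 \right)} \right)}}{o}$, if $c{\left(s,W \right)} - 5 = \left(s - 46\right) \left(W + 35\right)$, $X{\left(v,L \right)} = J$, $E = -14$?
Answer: $- \frac{1691}{4} \approx -422.75$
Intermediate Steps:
$o = 4$ ($o = \left(-14 + 12\right)^{2} = \left(-2\right)^{2} = 4$)
$J = -3$ ($J = 3 - 6 = -3$)
$X{\left(v,L \right)} = -3$
$c{\left(s,W \right)} = 5 + \left(-46 + s\right) \left(35 + W\right)$ ($c{\left(s,W \right)} = 5 + \left(s - 46\right) \left(W + 35\right) = 5 + \left(-46 + s\right) \left(35 + W\right)$)
$\frac{c{\left(-7,X{\left(6,7 \right)} \right)}}{o} = \frac{-1605 - -138 + 35 \left(-7\right) - -21}{4} = \left(-1605 + 138 - 245 + 21\right) \frac{1}{4} = \left(-1691\right) \frac{1}{4} = - \frac{1691}{4}$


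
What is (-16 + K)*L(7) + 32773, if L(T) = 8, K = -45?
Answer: 32285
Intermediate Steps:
(-16 + K)*L(7) + 32773 = (-16 - 45)*8 + 32773 = -61*8 + 32773 = -488 + 32773 = 32285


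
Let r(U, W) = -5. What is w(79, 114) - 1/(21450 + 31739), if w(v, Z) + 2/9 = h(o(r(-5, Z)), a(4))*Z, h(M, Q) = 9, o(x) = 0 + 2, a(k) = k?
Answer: 491040839/478701 ≈ 1025.8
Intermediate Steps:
o(x) = 2
w(v, Z) = -2/9 + 9*Z
w(79, 114) - 1/(21450 + 31739) = (-2/9 + 9*114) - 1/(21450 + 31739) = (-2/9 + 1026) - 1/53189 = 9232/9 - 1*1/53189 = 9232/9 - 1/53189 = 491040839/478701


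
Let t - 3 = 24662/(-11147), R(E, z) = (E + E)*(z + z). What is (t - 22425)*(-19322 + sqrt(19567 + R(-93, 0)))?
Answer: 4829779212112/11147 - 249962696*sqrt(19567)/11147 ≈ 4.3014e+8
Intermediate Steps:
R(E, z) = 4*E*z (R(E, z) = (2*E)*(2*z) = 4*E*z)
t = 8779/11147 (t = 3 + 24662/(-11147) = 3 + 24662*(-1/11147) = 3 - 24662/11147 = 8779/11147 ≈ 0.78757)
(t - 22425)*(-19322 + sqrt(19567 + R(-93, 0))) = (8779/11147 - 22425)*(-19322 + sqrt(19567 + 4*(-93)*0)) = -249962696*(-19322 + sqrt(19567 + 0))/11147 = -249962696*(-19322 + sqrt(19567))/11147 = 4829779212112/11147 - 249962696*sqrt(19567)/11147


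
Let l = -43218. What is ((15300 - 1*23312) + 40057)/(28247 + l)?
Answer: -32045/14971 ≈ -2.1405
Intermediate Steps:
((15300 - 1*23312) + 40057)/(28247 + l) = ((15300 - 1*23312) + 40057)/(28247 - 43218) = ((15300 - 23312) + 40057)/(-14971) = (-8012 + 40057)*(-1/14971) = 32045*(-1/14971) = -32045/14971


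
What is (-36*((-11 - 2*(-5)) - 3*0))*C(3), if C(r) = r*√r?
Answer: 108*√3 ≈ 187.06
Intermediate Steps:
C(r) = r^(3/2)
(-36*((-11 - 2*(-5)) - 3*0))*C(3) = (-36*((-11 - 2*(-5)) - 3*0))*3^(3/2) = (-36*((-11 + 10) + 0))*(3*√3) = (-36*(-1 + 0))*(3*√3) = (-36*(-1))*(3*√3) = 36*(3*√3) = 108*√3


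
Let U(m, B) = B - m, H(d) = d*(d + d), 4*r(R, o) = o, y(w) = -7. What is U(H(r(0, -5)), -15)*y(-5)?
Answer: 1015/8 ≈ 126.88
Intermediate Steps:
r(R, o) = o/4
H(d) = 2*d² (H(d) = d*(2*d) = 2*d²)
U(H(r(0, -5)), -15)*y(-5) = (-15 - 2*((¼)*(-5))²)*(-7) = (-15 - 2*(-5/4)²)*(-7) = (-15 - 2*25/16)*(-7) = (-15 - 1*25/8)*(-7) = (-15 - 25/8)*(-7) = -145/8*(-7) = 1015/8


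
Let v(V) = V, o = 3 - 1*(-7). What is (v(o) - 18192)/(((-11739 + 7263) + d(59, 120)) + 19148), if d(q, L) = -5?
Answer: -18182/14667 ≈ -1.2397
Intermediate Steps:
o = 10 (o = 3 + 7 = 10)
(v(o) - 18192)/(((-11739 + 7263) + d(59, 120)) + 19148) = (10 - 18192)/(((-11739 + 7263) - 5) + 19148) = -18182/((-4476 - 5) + 19148) = -18182/(-4481 + 19148) = -18182/14667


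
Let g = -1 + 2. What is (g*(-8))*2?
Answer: -16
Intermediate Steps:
g = 1
(g*(-8))*2 = (1*(-8))*2 = -8*2 = -16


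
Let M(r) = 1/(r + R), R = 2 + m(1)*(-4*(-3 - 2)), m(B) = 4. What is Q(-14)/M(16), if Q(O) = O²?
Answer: 19208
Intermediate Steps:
R = 82 (R = 2 + 4*(-4*(-3 - 2)) = 2 + 4*(-4*(-5)) = 2 + 4*20 = 2 + 80 = 82)
M(r) = 1/(82 + r) (M(r) = 1/(r + 82) = 1/(82 + r))
Q(-14)/M(16) = (-14)²/(1/(82 + 16)) = 196/(1/98) = 196*98 = 19208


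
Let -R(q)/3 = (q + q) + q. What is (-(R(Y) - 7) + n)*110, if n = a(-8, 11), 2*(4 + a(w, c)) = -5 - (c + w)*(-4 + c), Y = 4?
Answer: 2860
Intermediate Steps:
R(q) = -9*q (R(q) = -3*((q + q) + q) = -3*(2*q + q) = -9*q)
a(w, c) = -13/2 - (-4 + c)*(c + w)/2 (a(w, c) = -4 + (-5 - (c + w)*(-4 + c))/2 = -4 + (-5 - (-4 + c)*(c + w))/2 = -4 + (-5/2 - (-4 + c)*(c + w)/2) = -13/2 - (-4 + c)*(c + w)/2)
n = -17 (n = -13/2 + 2*11 + 2*(-8) - 1/2*11**2 - 1/2*11*(-8) = -13/2 + 22 - 16 - 1/2*121 + 44 = -13/2 + 22 - 16 - 121/2 + 44 = -17)
(-(R(Y) - 7) + n)*110 = (-(-9*4 - 7) - 17)*110 = (-(-36 - 7) - 17)*110 = (-1*(-43) - 17)*110 = (43 - 17)*110 = 26*110 = 2860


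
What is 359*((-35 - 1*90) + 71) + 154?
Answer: -19232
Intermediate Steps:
359*((-35 - 1*90) + 71) + 154 = 359*((-35 - 90) + 71) + 154 = 359*(-125 + 71) + 154 = 359*(-54) + 154 = -19386 + 154 = -19232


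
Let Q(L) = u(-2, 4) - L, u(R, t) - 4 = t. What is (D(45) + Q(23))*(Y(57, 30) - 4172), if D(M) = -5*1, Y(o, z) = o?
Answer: 82300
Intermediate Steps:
u(R, t) = 4 + t
Q(L) = 8 - L (Q(L) = (4 + 4) - L = 8 - L)
D(M) = -5
(D(45) + Q(23))*(Y(57, 30) - 4172) = (-5 + (8 - 1*23))*(57 - 4172) = (-5 + (8 - 23))*(-4115) = (-5 - 15)*(-4115) = -20*(-4115) = 82300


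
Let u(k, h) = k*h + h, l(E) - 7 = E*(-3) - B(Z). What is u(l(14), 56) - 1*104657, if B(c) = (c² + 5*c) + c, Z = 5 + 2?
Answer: -111657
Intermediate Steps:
Z = 7
B(c) = c² + 6*c
l(E) = -84 - 3*E (l(E) = 7 + (E*(-3) - 7*(6 + 7)) = 7 + (-3*E - 7*13) = 7 + (-3*E - 1*91) = 7 + (-3*E - 91) = 7 + (-91 - 3*E) = -84 - 3*E)
u(k, h) = h + h*k (u(k, h) = h*k + h = h + h*k)
u(l(14), 56) - 1*104657 = 56*(1 + (-84 - 3*14)) - 1*104657 = 56*(1 + (-84 - 42)) - 104657 = 56*(1 - 126) - 104657 = 56*(-125) - 104657 = -7000 - 104657 = -111657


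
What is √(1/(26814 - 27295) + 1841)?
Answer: 4*√26620945/481 ≈ 42.907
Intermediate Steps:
√(1/(26814 - 27295) + 1841) = √(1/(-481) + 1841) = √(-1/481 + 1841) = √(885520/481) = 4*√26620945/481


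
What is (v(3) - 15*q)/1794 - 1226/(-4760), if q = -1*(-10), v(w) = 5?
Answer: 377311/2134860 ≈ 0.17674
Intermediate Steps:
q = 10
(v(3) - 15*q)/1794 - 1226/(-4760) = (5 - 15*10)/1794 - 1226/(-4760) = (5 - 150)*(1/1794) - 1226*(-1/4760) = -145*1/1794 + 613/2380 = -145/1794 + 613/2380 = 377311/2134860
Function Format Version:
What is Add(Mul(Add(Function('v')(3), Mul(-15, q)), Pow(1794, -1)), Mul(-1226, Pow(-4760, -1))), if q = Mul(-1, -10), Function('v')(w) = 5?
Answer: Rational(377311, 2134860) ≈ 0.17674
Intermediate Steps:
q = 10
Add(Mul(Add(Function('v')(3), Mul(-15, q)), Pow(1794, -1)), Mul(-1226, Pow(-4760, -1))) = Add(Mul(Add(5, Mul(-15, 10)), Pow(1794, -1)), Mul(-1226, Pow(-4760, -1))) = Add(Mul(Add(5, -150), Rational(1, 1794)), Mul(-1226, Rational(-1, 4760))) = Add(Mul(-145, Rational(1, 1794)), Rational(613, 2380)) = Add(Rational(-145, 1794), Rational(613, 2380)) = Rational(377311, 2134860)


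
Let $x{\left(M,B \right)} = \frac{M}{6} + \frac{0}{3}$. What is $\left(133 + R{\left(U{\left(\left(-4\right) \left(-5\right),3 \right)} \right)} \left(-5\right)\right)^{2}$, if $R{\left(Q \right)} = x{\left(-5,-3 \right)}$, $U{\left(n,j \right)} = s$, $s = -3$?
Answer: $\frac{677329}{36} \approx 18815.0$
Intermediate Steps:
$U{\left(n,j \right)} = -3$
$x{\left(M,B \right)} = \frac{M}{6}$ ($x{\left(M,B \right)} = M \frac{1}{6} + 0 \cdot \frac{1}{3} = \frac{M}{6} + 0 = \frac{M}{6}$)
$R{\left(Q \right)} = - \frac{5}{6}$ ($R{\left(Q \right)} = \frac{1}{6} \left(-5\right) = - \frac{5}{6}$)
$\left(133 + R{\left(U{\left(\left(-4\right) \left(-5\right),3 \right)} \right)} \left(-5\right)\right)^{2} = \left(133 - - \frac{25}{6}\right)^{2} = \left(133 + \frac{25}{6}\right)^{2} = \left(\frac{823}{6}\right)^{2} = \frac{677329}{36}$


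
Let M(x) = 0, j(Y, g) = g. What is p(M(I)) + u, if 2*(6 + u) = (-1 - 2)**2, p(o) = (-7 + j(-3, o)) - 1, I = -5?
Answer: -19/2 ≈ -9.5000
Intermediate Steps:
p(o) = -8 + o (p(o) = (-7 + o) - 1 = -8 + o)
u = -3/2 (u = -6 + (-1 - 2)**2/2 = -6 + (1/2)*(-3)**2 = -6 + (1/2)*9 = -6 + 9/2 = -3/2 ≈ -1.5000)
p(M(I)) + u = (-8 + 0) - 3/2 = -8 - 3/2 = -19/2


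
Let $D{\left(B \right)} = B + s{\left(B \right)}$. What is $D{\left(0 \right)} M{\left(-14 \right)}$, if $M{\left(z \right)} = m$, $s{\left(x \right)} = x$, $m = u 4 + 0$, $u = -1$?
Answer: $0$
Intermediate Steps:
$m = -4$ ($m = \left(-1\right) 4 + 0 = -4 + 0 = -4$)
$M{\left(z \right)} = -4$
$D{\left(B \right)} = 2 B$ ($D{\left(B \right)} = B + B = 2 B$)
$D{\left(0 \right)} M{\left(-14 \right)} = 2 \cdot 0 \left(-4\right) = 0 \left(-4\right) = 0$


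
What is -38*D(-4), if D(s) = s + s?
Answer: 304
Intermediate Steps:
D(s) = 2*s
-38*D(-4) = -76*(-4) = -38*(-8) = 304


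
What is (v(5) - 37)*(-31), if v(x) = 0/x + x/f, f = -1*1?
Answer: 1302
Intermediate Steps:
f = -1
v(x) = -x (v(x) = 0/x + x/(-1) = 0 + x*(-1) = 0 - x = -x)
(v(5) - 37)*(-31) = (-1*5 - 37)*(-31) = (-5 - 37)*(-31) = -42*(-31) = 1302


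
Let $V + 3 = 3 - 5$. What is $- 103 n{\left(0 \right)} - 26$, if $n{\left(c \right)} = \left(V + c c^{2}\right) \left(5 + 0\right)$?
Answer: $2549$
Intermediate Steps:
$V = -5$ ($V = -3 + \left(3 - 5\right) = -3 - 2 = -5$)
$n{\left(c \right)} = -25 + 5 c^{3}$ ($n{\left(c \right)} = \left(-5 + c c^{2}\right) \left(5 + 0\right) = \left(-5 + c^{3}\right) 5 = -25 + 5 c^{3}$)
$- 103 n{\left(0 \right)} - 26 = - 103 \left(-25 + 5 \cdot 0^{3}\right) - 26 = - 103 \left(-25 + 5 \cdot 0\right) - 26 = - 103 \left(-25 + 0\right) - 26 = \left(-103\right) \left(-25\right) - 26 = 2575 - 26 = 2549$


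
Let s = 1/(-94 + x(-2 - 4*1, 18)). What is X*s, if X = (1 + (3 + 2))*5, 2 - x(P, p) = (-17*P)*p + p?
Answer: -15/973 ≈ -0.015416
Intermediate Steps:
x(P, p) = 2 - p + 17*P*p (x(P, p) = 2 - ((-17*P)*p + p) = 2 - (-17*P*p + p) = 2 - (p - 17*P*p) = 2 + (-p + 17*P*p) = 2 - p + 17*P*p)
s = -1/1946 (s = 1/(-94 + (2 - 1*18 + 17*(-2 - 4*1)*18)) = 1/(-94 + (2 - 18 + 17*(-2 - 4)*18)) = 1/(-94 + (2 - 18 + 17*(-6)*18)) = 1/(-94 + (2 - 18 - 1836)) = 1/(-94 - 1852) = 1/(-1946) = -1/1946 ≈ -0.00051387)
X = 30 (X = (1 + 5)*5 = 6*5 = 30)
X*s = 30*(-1/1946) = -15/973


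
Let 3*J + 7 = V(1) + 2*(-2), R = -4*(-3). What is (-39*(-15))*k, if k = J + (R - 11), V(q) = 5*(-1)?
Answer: -2535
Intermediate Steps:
R = 12
V(q) = -5
J = -16/3 (J = -7/3 + (-5 + 2*(-2))/3 = -7/3 + (-5 - 4)/3 = -7/3 + (⅓)*(-9) = -7/3 - 3 = -16/3 ≈ -5.3333)
k = -13/3 (k = -16/3 + (12 - 11) = -16/3 + 1 = -13/3 ≈ -4.3333)
(-39*(-15))*k = -39*(-15)*(-13/3) = 585*(-13/3) = -2535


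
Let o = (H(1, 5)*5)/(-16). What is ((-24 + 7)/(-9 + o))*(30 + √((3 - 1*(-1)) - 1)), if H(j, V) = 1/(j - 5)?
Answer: 32640/571 + 1088*√3/571 ≈ 60.463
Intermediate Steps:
H(j, V) = 1/(-5 + j)
o = 5/64 (o = (5/(-5 + 1))/(-16) = (5/(-4))*(-1/16) = -¼*5*(-1/16) = -5/4*(-1/16) = 5/64 ≈ 0.078125)
((-24 + 7)/(-9 + o))*(30 + √((3 - 1*(-1)) - 1)) = ((-24 + 7)/(-9 + 5/64))*(30 + √((3 - 1*(-1)) - 1)) = (-17/(-571/64))*(30 + √((3 + 1) - 1)) = (-17*(-64/571))*(30 + √(4 - 1)) = 1088*(30 + √3)/571 = 32640/571 + 1088*√3/571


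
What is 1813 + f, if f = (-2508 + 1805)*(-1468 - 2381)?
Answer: 2707660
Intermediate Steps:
f = 2705847 (f = -703*(-3849) = 2705847)
1813 + f = 1813 + 2705847 = 2707660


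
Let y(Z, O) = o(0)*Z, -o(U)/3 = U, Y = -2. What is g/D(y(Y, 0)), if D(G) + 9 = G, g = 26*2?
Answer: -52/9 ≈ -5.7778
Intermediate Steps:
g = 52
o(U) = -3*U
y(Z, O) = 0 (y(Z, O) = (-3*0)*Z = 0*Z = 0)
D(G) = -9 + G
g/D(y(Y, 0)) = 52/(-9 + 0) = 52/(-9) = 52*(-⅑) = -52/9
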